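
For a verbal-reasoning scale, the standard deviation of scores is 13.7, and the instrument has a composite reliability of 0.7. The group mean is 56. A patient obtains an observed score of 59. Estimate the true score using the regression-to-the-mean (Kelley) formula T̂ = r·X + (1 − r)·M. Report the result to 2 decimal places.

58.10

T̂ = r·X + (1 − r)·M = 0.70000×59 + 0.30000×56 = 41.30000 + 16.80000 ≈ 58.10000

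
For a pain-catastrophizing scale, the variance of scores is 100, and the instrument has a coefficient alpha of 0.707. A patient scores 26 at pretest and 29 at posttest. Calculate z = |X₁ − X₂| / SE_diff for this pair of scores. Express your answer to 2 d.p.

0.39

SD = √100 = 10.000
SEM = 10.000*√(1 − 0.707) ≈ 5.413
Standard error of the difference = 5.413·√2 ≈ 7.655
z = |26 − 29| / 7.655 = 3 / 7.655 ≈ 0.392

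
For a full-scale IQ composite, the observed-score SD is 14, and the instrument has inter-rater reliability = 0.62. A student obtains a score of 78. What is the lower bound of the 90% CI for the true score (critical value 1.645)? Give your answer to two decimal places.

63.80

SEM = 14.000 · √(1 − 0.620) = 14.000 · √0.380 ≃ 14.000 · 0.616 ≃ 8.630
Margin = 1.645 · 8.630 ≃ 14.197
Lower limit = 78 − 14.197 ≃ 63.803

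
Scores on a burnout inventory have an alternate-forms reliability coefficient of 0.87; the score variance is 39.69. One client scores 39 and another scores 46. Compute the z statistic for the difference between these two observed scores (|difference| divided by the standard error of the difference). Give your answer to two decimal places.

2.18

SD = √39.69 = 6.300
SEM = 6.300*√(1 − 0.870) ≈ 2.271
SE_diff = SEM * √2 ≈ 2.271 * 1.414 ≈ 3.212
z = 7 / 3.212 ≈ 2.179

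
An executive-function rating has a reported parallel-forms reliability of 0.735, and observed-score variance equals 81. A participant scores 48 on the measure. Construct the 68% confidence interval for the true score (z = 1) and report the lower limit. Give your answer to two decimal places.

σ = 81^(1/2) = 9.000
SEM = 9.000 · √(1 − 0.735) = 9.000 · √0.265 ≈ 9.000 · 0.515 ≈ 4.633
Half-width = 1·4.633 ≈ 4.633
Lower bound: 48 − 4.633 = 43.367

43.37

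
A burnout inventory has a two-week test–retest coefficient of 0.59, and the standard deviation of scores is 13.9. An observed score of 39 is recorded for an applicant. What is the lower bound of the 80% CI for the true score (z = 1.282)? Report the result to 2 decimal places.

SEM = 13.900·√(1 − 0.590) ≃ 8.900
Half-width = 1.282·8.900 ≃ 11.410
Lower bound: 39 − 11.410 = 27.590

27.59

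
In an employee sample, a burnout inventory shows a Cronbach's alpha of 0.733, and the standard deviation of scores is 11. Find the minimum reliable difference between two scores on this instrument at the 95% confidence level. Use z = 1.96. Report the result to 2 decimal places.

SEM = 11.0000 · √(1 − 0.7330) = 11.0000 · √0.2670 ≃ 11.0000 · 0.5167 ≃ 5.6839
SE_diff = √2 · SEM ≃ 8.0383
Minimum reliable difference = 1.96 · SE_diff ≃ 1.96 · 8.0383 ≃ 15.7550

15.76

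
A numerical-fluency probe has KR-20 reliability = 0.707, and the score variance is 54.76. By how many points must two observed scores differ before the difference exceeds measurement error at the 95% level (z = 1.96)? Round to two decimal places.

11.10

σ = 54.76^(1/2) = 7.400
SEM = 7.400 × √(1 − 0.707) = 7.400 × √0.293 ≈ 7.400 × 0.541 ≈ 4.006
SE_diff = SEM × √2 ≈ 4.006 × 1.414 ≈ 5.665
Minimum reliable difference = 1.96 × SE_diff ≈ 1.96 × 5.665 ≈ 11.103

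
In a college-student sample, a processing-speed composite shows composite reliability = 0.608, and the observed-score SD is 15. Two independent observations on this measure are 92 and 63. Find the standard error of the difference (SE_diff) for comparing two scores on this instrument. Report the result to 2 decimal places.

SEM = 15.000×√(1 − 0.608) ≃ 9.391
Standard error of the difference = 9.391·√2 ≃ 13.282

13.28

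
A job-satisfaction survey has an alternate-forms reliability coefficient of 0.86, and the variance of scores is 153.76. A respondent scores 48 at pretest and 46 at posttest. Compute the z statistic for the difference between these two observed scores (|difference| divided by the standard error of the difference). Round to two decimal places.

σ = 153.76^(1/2) = 12.40000
SEM = 12.40000×√(1 − 0.86000) ≈ 4.63966
Standard error of the difference = 4.63966·√2 ≈ 6.56146
z = 2 / 6.56146 ≈ 0.30481

0.30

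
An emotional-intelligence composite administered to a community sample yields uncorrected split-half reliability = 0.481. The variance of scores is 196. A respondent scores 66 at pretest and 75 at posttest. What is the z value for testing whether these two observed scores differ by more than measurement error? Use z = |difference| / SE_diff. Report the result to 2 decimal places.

0.77

SD = √196 = 14.0000
Spearman-Brown: r = 2(0.481) / (1 + 0.481) = 0.9620 / 1.4810 ≈ 0.6496
SEM = 14.0000 * √(1 − 0.6496) = 14.0000 * √0.3504 ≈ 14.0000 * 0.5920 ≈ 8.2877
SE_diff = √2 * SEM ≈ 11.7206
z = |66 − 75| / 11.7206 = 9 / 11.7206 ≈ 0.7679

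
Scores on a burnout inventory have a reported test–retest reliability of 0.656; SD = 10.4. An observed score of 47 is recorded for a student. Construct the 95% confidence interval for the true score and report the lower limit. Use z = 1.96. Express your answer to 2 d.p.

SEM = 10.400·√(1 − 0.656) ≈ 6.100
1.96 · SEM ≈ 11.956
Lower bound: 47 − 11.956 = 35.044

35.04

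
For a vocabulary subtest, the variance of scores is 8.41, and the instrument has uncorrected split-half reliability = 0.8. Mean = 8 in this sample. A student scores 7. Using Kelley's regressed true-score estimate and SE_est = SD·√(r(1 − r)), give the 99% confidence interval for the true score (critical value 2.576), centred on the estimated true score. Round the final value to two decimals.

σ = 8.41^(1/2) = 2.900
Full-length reliability (Spearman-Brown) = 2(0.8)/(1+0.8) ≈ 0.889
T̂ = r·X + (1 − r)·M = 0.889×7 + 0.111×8 ≈ 6.222 + 0.889 ≈ 7.111
SE_est = 2.900×√(0.889×0.111) ≈ 0.911
99% CI: 7.111 ± 2.348 ≈ (4.763, 9.459)

[4.76, 9.46]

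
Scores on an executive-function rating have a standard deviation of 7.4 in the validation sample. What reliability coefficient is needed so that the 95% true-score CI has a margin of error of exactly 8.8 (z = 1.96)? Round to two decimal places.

SEM needed = half-width / z = 8.8/1.96 ≃ 4.4898
Required reliability = 1 − (SEM/SD)² = 1 − 0.3681 ≃ 0.6319

0.63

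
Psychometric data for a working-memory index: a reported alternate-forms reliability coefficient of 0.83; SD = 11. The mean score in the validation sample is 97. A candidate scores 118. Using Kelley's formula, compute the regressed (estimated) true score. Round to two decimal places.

114.43

T̂ = r·X + (1 − r)·M = 0.8300×118 + 0.1700×97 = 97.9400 + 16.4900 ≈ 114.4300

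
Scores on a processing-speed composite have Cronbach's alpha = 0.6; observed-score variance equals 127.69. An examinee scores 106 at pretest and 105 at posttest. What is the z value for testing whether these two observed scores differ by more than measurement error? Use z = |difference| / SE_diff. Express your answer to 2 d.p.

0.10

SD = √127.69 = 11.30000
The standard error of measurement is 11.30000*√(1 − 0.60000) ≈ 11.30000*0.63246 ≈ 7.14675.
SE_diff = SEM * √2 ≈ 7.14675 * 1.41421 ≈ 10.10703
z = |106 − 105| / 10.10703 = 1 / 10.10703 ≈ 0.09894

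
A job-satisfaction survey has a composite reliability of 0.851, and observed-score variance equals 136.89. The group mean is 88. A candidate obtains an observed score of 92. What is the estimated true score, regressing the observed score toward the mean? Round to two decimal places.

91.40

T̂ = 0.8510(92) + 0.1490(88) ≃ 91.4040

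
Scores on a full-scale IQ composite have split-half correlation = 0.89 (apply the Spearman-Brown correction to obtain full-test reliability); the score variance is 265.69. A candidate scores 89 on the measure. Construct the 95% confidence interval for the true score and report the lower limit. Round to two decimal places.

SD = √265.69 ≈ 16.30000
Full-length reliability (Spearman-Brown) = 2(0.89)/(1+0.89) ≈ 0.94180
SEM = 16.30000 * √(1 − 0.94180) = 16.30000 * √0.05820 ≈ 16.30000 * 0.24125 ≈ 3.93236
Margin = 1.96 * 3.93236 ≈ 7.70742
Lower bound: 89 − 7.70742 = 81.29258

81.29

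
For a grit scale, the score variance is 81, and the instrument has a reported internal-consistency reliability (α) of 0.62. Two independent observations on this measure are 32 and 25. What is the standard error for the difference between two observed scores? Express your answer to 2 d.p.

SD = √81 ≈ 9.000
SEM = 9.000 * √(1 − 0.620) = 9.000 * √0.380 ≈ 9.000 * 0.616 ≈ 5.548
SE_diff = SEM * √2 ≈ 5.548 * 1.414 ≈ 7.846

7.85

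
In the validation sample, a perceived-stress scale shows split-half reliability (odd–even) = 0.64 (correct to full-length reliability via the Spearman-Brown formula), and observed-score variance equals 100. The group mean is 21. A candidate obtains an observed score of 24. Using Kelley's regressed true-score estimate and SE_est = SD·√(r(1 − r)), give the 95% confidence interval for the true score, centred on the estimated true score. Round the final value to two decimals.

SD = √100 = 10.00000
Spearman-Brown: r = 2(0.64) / (1 + 0.64) = 1.28000 / 1.64000 ≈ 0.78049
T̂ = r·X + (1 − r)·M = 0.78049*24 + 0.21951*21 ≈ 18.73171 + 4.60976 ≈ 23.34146
SE_est = SD * √(r(1 − r)) = 10.00000 * √0.17133 ≈ 10.00000 * 0.41392 ≈ 4.13916
95% CI: 23.34146 ± 8.11276 ≈ (15.22871, 31.45422)

[15.23, 31.45]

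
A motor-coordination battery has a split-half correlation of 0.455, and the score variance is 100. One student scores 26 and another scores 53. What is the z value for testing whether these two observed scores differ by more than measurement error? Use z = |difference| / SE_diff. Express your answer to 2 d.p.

SD = √100 ≈ 10.0000
r_full = 2·0.455 / (1 + 0.455) ≈ 0.6254
The standard error of measurement is 10.0000*√(1 − 0.6254) ≈ 10.0000*0.6120 ≈ 6.1202.
SE_diff = √2 * SEM ≈ 8.6553
z = |26 − 53| / 8.6553 = 27 / 8.6553 ≈ 3.1195

3.12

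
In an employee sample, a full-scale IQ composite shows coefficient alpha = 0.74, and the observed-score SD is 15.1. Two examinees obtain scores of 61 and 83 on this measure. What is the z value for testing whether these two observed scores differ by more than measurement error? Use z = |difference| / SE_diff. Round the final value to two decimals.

2.02

SEM = 15.1000×√(1 − 0.7400) ≈ 7.6995
SE_diff = SEM × √2 ≈ 7.6995 × 1.4142 ≈ 10.8888
z = |61 − 83| / 10.8888 = 22 / 10.8888 ≈ 2.0204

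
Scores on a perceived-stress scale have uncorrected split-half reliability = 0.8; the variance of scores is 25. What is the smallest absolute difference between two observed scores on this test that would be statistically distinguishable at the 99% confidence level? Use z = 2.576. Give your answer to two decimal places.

6.07

σ = 25^(1/2) = 5.0000
Full-length reliability (Spearman-Brown) = 2(0.8)/(1+0.8) ≈ 0.8889
SEM = 5.0000 * √(1 − 0.8889) = 5.0000 * √0.1111 ≈ 5.0000 * 0.3333 ≈ 1.6667
SE_diff = SEM * √2 ≈ 1.6667 * 1.4142 ≈ 2.3570
Smallest detectable difference = 2.576*2.3570 ≈ 6.0717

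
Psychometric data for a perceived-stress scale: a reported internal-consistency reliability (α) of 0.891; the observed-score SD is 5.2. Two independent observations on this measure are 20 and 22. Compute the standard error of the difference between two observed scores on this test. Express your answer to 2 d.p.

2.43

The standard error of measurement is 5.2000×√(1 − 0.8910) ≈ 5.2000×0.3302 ≈ 1.7168.
Standard error of the difference = 1.7168·√2 ≈ 2.4279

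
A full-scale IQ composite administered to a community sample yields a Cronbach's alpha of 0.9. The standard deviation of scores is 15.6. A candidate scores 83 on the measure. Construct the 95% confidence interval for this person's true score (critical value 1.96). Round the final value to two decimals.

[73.33, 92.67]

SEM = 15.600·√(1 − 0.900) ≈ 4.933
1.96 · SEM ≈ 9.669
Interval: (73.331, 92.669)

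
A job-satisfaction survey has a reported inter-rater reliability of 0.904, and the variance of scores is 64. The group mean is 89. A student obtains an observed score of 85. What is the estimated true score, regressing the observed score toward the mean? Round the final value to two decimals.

T̂ = 0.90400(85) + 0.09600(89) ≈ 85.38400

85.38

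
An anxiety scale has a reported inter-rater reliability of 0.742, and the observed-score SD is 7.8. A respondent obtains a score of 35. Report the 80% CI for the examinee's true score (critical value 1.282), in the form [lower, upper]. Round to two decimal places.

The standard error of measurement is 7.800·√(1 − 0.742) ≈ 7.800·0.508 ≈ 3.962.
Margin = 1.282 · 3.962 ≈ 5.079
80% CI: 35 ± 5.079 = [29.921, 40.079]

[29.92, 40.08]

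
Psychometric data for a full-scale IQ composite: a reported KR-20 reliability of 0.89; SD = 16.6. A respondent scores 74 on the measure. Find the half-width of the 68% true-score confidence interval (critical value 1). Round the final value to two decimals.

5.51

The standard error of measurement is 16.6000*√(1 − 0.8900) ≃ 16.6000*0.3317 ≃ 5.5056.
Half-width = 1*5.5056 ≃ 5.5056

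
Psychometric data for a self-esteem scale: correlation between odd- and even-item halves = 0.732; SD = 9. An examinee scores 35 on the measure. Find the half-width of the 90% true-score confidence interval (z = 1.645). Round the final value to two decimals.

5.82

Spearman-Brown: r = 2(0.732) / (1 + 0.732) = 1.46400 / 1.73200 ≈ 0.84527
SEM = 9.00000 * √(1 − 0.84527) = 9.00000 * √0.15473 ≈ 9.00000 * 0.39336 ≈ 3.54027
Margin = 1.645 * 3.54027 ≈ 5.82374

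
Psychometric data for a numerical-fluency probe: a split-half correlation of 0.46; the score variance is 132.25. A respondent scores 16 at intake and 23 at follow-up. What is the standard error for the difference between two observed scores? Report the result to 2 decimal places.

9.89

σ = 132.25^(1/2) = 11.500
Spearman-Brown: r = 2(0.46) / (1 + 0.46) = 0.920 / 1.460 ≈ 0.630
SEM = 11.500 * √(1 − 0.630) = 11.500 * √0.370 ≈ 11.500 * 0.608 ≈ 6.994
SE_diff = SEM * √2 ≈ 6.994 * 1.414 ≈ 9.891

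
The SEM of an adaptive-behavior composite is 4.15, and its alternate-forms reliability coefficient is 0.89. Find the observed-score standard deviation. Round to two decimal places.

12.51

σ = SEM·(1 − r)^(−1/2) ≈ 4.15*3.015 ≈ 12.513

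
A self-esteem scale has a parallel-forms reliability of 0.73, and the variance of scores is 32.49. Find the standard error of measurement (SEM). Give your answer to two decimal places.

2.96

σ = 32.49^(1/2) = 5.7000
SEM = 5.7000 × √(1 − 0.7300) = 5.7000 × √0.2700 ≈ 5.7000 × 0.5196 ≈ 2.9618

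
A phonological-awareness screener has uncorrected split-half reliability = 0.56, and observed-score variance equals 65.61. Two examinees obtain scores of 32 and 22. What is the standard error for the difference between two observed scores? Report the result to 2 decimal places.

SD = √65.61 ≈ 8.1000
r_full = 2·0.56 / (1 + 0.56) ≈ 0.7179
The standard error of measurement is 8.1000·√(1 − 0.7179) ≈ 8.1000·0.5311 ≈ 4.3018.
SE_diff = √2 · SEM ≈ 6.0836

6.08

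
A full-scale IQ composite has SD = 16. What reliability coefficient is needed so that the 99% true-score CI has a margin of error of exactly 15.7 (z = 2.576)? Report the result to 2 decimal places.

0.85

SEM needed = half-width / z = 15.7/2.576 ≈ 6.09472
r = 1 − (6.09472/16)² ≈ 1 − 0.14510 ≈ 0.85490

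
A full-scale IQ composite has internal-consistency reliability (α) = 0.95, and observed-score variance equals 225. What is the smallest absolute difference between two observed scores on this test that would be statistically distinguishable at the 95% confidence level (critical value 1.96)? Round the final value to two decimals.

SD = √225 = 15.000
SEM = 15.000·√(1 − 0.950) ≃ 3.354
Standard error of the difference = 3.354·√2 ≃ 4.743
Minimum reliable difference = 1.96 · SE_diff ≃ 1.96 · 4.743 ≃ 9.297

9.30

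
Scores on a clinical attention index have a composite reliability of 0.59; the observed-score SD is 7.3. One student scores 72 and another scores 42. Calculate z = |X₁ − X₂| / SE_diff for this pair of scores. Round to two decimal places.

4.54

SEM = 7.3000·√(1 − 0.5900) ≈ 4.6743
SE_diff = √2 · SEM ≈ 6.6104
z = |72 − 42| / 6.6104 = 30 / 6.6104 ≈ 4.5383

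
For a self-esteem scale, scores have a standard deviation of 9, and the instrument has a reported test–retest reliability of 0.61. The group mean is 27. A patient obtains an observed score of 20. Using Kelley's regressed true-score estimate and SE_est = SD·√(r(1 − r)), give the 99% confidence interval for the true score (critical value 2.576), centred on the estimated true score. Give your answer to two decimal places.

[11.42, 34.04]

T̂ = 0.6100(20) + 0.3900(27) ≈ 22.7300
SE_est = SD · √(r(1 − r)) = 9.0000 · √0.2379 ≈ 9.0000 · 0.4877 ≈ 4.3897
CI = 22.7300 ± 2.576 · 4.3897 → [11.4220, 34.0380]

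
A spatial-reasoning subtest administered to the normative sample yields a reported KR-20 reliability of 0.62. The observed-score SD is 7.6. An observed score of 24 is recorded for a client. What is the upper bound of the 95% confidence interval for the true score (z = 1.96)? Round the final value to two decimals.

SEM = 7.60000*√(1 − 0.62000) ≃ 4.68495
1.96 * SEM ≃ 9.18251
Upper bound: 24 + 9.18251 = 33.18251

33.18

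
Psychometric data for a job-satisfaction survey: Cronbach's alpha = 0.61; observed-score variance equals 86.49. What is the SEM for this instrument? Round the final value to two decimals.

SD = √86.49 = 9.300
SEM = 9.300×√(1 − 0.610) ≈ 5.808

5.81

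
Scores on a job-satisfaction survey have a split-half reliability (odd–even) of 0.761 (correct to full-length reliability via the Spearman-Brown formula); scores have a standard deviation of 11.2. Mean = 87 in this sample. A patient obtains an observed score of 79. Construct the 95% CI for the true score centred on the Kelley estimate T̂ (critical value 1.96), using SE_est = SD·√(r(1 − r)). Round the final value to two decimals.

[72.57, 87.60]

Spearman-Brown: r = 2(0.761) / (1 + 0.761) = 1.5220 / 1.7610 ≃ 0.8643
T̂ = 0.8643(79) + 0.1357(87) ≃ 80.0857
SE_est = SD * √(r(1 − r)) = 11.2000 * √0.1173 ≃ 11.2000 * 0.3425 ≃ 3.8359
CI = 80.0857 ± 1.96 * 3.8359 → [72.5674, 87.6041]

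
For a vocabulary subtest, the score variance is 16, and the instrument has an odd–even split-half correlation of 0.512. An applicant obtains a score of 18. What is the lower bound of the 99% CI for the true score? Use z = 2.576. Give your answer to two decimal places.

12.15

σ = 16^(1/2) = 4.000
r_full = 2·0.512 / (1 + 0.512) ≈ 0.677
SEM = 4.000 * √(1 − 0.677) = 4.000 * √0.323 ≈ 4.000 * 0.568 ≈ 2.272
Half-width = 2.576*2.272 ≈ 5.854
Lower bound: 18 − 5.854 = 12.146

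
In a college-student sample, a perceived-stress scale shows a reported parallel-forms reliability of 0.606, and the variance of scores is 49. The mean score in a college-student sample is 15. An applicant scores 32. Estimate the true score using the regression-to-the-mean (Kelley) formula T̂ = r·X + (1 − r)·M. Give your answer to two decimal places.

T̂ = r·X + (1 − r)·M = 0.606×32 + 0.394×15 = 19.392 + 5.910 ≈ 25.302

25.30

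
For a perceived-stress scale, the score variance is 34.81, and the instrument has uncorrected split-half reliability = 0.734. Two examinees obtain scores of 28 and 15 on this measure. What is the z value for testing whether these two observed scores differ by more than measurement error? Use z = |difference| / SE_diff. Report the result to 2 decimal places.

3.98

SD = √34.81 ≃ 5.90000
r_full = 2·0.734 / (1 + 0.734) ≃ 0.84660
SEM = 5.90000*√(1 − 0.84660) ≃ 2.31083
SE_diff = √2 * SEM ≃ 3.26801
z = 13 / 3.26801 ≃ 3.97796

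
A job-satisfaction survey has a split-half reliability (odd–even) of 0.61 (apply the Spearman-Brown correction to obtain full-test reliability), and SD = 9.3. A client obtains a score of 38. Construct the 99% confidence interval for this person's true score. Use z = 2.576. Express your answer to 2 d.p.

r_full = 2·0.61 / (1 + 0.61) ≃ 0.7578
SEM = 9.3000 · √(1 − 0.7578) = 9.3000 · √0.2422 ≃ 9.3000 · 0.4922 ≃ 4.5772
Half-width = 2.576·4.5772 ≃ 11.7909
99% CI: 38 ± 11.7909 = [26.2091, 49.7909]

[26.21, 49.79]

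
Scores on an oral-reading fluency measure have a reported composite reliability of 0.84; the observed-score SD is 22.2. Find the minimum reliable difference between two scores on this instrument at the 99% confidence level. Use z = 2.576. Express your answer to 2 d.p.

32.35

SEM = 22.200 * √(1 − 0.840) = 22.200 * √0.160 ≈ 22.200 * 0.400 ≈ 8.880
SE_diff = √2 * SEM ≈ 12.558
Minimum reliable difference = 2.576 * SE_diff ≈ 2.576 * 12.558 ≈ 32.350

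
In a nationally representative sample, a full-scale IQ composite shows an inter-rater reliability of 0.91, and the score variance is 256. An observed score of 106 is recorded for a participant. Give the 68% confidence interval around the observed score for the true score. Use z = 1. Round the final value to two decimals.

SD = √256 ≈ 16.000
SEM = 16.000 * √(1 − 0.910) = 16.000 * √0.090 ≈ 16.000 * 0.300 ≈ 4.800
Margin = 1 * 4.800 ≈ 4.800
Interval: (101.200, 110.800)

[101.20, 110.80]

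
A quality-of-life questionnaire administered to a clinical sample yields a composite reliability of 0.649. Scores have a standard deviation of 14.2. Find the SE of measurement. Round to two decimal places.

SEM = 14.20000*√(1 − 0.64900) ≈ 8.41283

8.41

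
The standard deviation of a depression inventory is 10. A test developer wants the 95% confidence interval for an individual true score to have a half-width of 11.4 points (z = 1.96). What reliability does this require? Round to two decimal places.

0.66

Required SEM = 11.4 / 1.96 ≃ 5.816
r = 1 − (5.816/10)² ≃ 1 − 0.338 ≃ 0.662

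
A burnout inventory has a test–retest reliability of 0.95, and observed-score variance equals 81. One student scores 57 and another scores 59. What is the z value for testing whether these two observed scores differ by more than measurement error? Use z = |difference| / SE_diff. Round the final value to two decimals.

0.70

SD = √81 ≈ 9.0000
SEM = 9.0000*√(1 − 0.9500) ≈ 2.0125
SE_diff = SEM * √2 ≈ 2.0125 * 1.4142 ≈ 2.8460
z = 2 / 2.8460 ≈ 0.7027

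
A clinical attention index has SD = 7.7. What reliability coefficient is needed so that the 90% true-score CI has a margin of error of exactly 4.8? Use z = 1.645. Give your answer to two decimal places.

Required SEM = 4.8 / 1.645 ≈ 2.91793
Required reliability = 1 − (SEM/SD)² = 1 − 0.14360 ≈ 0.85640

0.86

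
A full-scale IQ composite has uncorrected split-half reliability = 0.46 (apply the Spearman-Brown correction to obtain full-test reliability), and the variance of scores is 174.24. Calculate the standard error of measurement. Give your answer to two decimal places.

8.03

SD = √174.24 = 13.20000
Full-length reliability (Spearman-Brown) = 2(0.46)/(1+0.46) ≈ 0.63014
The standard error of measurement is 13.20000·√(1 − 0.63014) ≈ 13.20000·0.60816 ≈ 8.02776.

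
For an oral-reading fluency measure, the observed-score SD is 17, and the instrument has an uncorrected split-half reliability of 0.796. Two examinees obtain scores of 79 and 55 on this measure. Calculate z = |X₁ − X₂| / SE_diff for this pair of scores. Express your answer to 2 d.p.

2.96

r_full = 2·0.796 / (1 + 0.796) ≈ 0.88641
SEM = 17.00000×√(1 − 0.88641) ≈ 5.72942
Standard error of the difference = 5.72942·√2 ≈ 8.10263
z = 24 / 8.10263 ≈ 2.96200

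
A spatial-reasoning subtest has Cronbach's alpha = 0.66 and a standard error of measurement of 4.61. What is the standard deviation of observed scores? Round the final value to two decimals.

SD = SEM / √(1 − r) = 4.61 / √0.340 ≃ 4.61 / 0.583 ≃ 7.906

7.91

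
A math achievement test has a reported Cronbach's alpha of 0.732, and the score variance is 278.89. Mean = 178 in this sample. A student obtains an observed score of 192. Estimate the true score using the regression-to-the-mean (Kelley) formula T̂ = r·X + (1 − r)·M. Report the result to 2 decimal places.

Estimated true score = 0.7320*192 + (1 − 0.7320)*178 ≈ 188.2480

188.25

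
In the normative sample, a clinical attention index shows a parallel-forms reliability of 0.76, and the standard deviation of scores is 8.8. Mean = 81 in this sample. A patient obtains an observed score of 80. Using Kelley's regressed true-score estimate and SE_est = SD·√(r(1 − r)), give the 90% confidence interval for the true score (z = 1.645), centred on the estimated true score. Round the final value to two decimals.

[74.06, 86.42]

T̂ = r·X + (1 − r)·M = 0.760×80 + 0.240×81 = 60.800 + 19.440 ≈ 80.240
SE_est = 8.800×√(0.760×0.240) ≈ 3.758
90% CI: 80.240 ± 6.182 ≈ (74.058, 86.422)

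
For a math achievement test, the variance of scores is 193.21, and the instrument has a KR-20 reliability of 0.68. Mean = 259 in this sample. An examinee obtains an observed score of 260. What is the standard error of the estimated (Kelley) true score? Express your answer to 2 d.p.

SD = √193.21 ≈ 13.90000
SE_est = SD * √(r(1 − r)) = 13.90000 * √0.21760 ≈ 13.90000 * 0.46648 ≈ 6.48402

6.48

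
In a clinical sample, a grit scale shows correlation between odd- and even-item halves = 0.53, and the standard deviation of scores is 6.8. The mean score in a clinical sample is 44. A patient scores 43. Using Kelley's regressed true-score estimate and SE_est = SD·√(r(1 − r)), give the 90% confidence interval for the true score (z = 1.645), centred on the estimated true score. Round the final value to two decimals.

r_full = 2·0.53 / (1 + 0.53) ≈ 0.6928
T̂ = 0.6928(43) + 0.3072(44) ≈ 43.3072
SE_est = SD × √(r(1 − r)) = 6.8000 × √0.2128 ≈ 6.8000 × 0.4613 ≈ 3.1370
CI = 43.3072 ± 1.645 × 3.1370 → [38.1468, 48.4676]

[38.15, 48.47]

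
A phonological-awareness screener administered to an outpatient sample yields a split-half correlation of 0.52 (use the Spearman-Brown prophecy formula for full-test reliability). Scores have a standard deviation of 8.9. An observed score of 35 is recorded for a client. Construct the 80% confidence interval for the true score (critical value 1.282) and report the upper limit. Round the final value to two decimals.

r_full = 2·0.52 / (1 + 0.52) ≈ 0.6842
SEM = 8.9000*√(1 − 0.6842) ≈ 5.0014
Half-width = 1.282*5.0014 ≈ 6.4118
Upper bound: 35 + 6.4118 = 41.4118

41.41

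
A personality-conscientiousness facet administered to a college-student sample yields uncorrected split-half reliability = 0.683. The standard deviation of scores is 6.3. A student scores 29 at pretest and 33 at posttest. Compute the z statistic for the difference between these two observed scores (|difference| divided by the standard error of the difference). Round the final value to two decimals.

Full-length reliability (Spearman-Brown) = 2(0.683)/(1+0.683) ≈ 0.812
SEM = 6.300 · √(1 − 0.812) = 6.300 · √0.188 ≈ 6.300 · 0.434 ≈ 2.734
Standard error of the difference = 2.734·√2 ≈ 3.867
z = |29 − 33| / 3.867 = 4 / 3.867 ≈ 1.034

1.03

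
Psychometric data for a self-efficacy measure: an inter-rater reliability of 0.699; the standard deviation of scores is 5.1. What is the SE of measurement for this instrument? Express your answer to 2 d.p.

The standard error of measurement is 5.1000·√(1 − 0.6990) ≈ 5.1000·0.5486 ≈ 2.7980.

2.80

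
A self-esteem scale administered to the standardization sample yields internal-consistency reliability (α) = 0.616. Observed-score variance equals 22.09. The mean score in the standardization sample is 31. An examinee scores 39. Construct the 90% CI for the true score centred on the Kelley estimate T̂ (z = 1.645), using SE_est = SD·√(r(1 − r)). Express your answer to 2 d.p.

[32.17, 39.69]

SD = √22.09 ≈ 4.700
T̂ = 0.616(39) + 0.384(31) ≈ 35.928
SE_est = SD · √(r(1 − r)) = 4.700 · √0.237 ≈ 4.700 · 0.486 ≈ 2.286
90% CI: 35.928 ± 3.760 ≈ (32.168, 39.688)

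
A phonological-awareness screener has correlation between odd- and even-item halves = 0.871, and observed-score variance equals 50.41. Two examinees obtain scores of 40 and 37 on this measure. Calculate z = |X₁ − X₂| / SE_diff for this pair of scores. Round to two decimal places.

1.14

σ = 50.41^(1/2) = 7.100
Full-length reliability (Spearman-Brown) = 2(0.871)/(1+0.871) ≈ 0.931
SEM = 7.100 · √(1 − 0.931) = 7.100 · √0.069 ≈ 7.100 · 0.263 ≈ 1.864
SE_diff = √2 · SEM ≈ 2.637
z = |40 − 37| / 2.637 = 3 / 2.637 ≈ 1.138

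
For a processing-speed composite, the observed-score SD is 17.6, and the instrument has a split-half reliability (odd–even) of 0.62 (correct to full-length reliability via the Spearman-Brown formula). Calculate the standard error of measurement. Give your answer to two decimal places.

Spearman-Brown: r = 2(0.62) / (1 + 0.62) = 1.240 / 1.620 ≈ 0.765
SEM = 17.600 * √(1 − 0.765) = 17.600 * √0.235 ≈ 17.600 * 0.484 ≈ 8.524

8.52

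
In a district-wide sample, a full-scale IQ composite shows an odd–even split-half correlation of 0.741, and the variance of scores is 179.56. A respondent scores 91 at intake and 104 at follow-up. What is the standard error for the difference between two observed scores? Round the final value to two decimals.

7.31

σ = 179.56^(1/2) = 13.4000
Full-length reliability (Spearman-Brown) = 2(0.741)/(1+0.741) ≈ 0.8512
SEM = 13.4000 × √(1 − 0.8512) = 13.4000 × √0.1488 ≈ 13.4000 × 0.3857 ≈ 5.1684
Standard error of the difference = 5.1684·√2 ≈ 7.3092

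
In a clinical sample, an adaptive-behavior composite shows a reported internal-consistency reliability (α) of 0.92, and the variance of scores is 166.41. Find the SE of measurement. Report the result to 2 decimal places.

SD = √166.41 = 12.90000
SEM = 12.90000 · √(1 − 0.92000) = 12.90000 · √0.08000 ≃ 12.90000 · 0.28284 ≃ 3.64867

3.65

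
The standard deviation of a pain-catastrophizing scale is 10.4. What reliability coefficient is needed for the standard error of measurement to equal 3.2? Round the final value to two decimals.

0.91

Required reliability = 1 − (SEM/SD)² = 1 − 0.0947 ≃ 0.9053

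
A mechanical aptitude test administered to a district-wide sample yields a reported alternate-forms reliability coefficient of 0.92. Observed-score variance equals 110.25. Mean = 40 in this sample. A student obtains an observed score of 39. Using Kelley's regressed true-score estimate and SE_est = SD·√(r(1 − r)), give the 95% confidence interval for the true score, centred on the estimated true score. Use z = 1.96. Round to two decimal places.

[33.50, 44.66]

SD = √110.25 = 10.50000
Estimated true score = 0.92000×39 + (1 − 0.92000)×40 ≈ 39.08000
SE_est = SD × √(r(1 − r)) = 10.50000 × √0.07360 ≈ 10.50000 × 0.27129 ≈ 2.84858
CI = 39.08000 ± 1.96 × 2.84858 → [33.49679, 44.66321]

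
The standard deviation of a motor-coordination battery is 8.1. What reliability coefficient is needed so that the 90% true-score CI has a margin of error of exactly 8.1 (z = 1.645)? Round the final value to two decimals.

Required SEM = 8.1 / 1.645 ≃ 4.924
r = 1 − (SEM / SD)² = 1 − (4.924 / 8.1)² ≃ 1 − 0.370 ≃ 0.630

0.63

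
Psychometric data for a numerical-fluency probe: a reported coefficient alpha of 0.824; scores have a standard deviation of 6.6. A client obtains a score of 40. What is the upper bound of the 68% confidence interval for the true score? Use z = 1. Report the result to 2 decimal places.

SEM = 6.600·√(1 − 0.824) ≈ 2.769
Margin = 1 · 2.769 ≈ 2.769
Upper limit = 40 + 2.769 ≈ 42.769

42.77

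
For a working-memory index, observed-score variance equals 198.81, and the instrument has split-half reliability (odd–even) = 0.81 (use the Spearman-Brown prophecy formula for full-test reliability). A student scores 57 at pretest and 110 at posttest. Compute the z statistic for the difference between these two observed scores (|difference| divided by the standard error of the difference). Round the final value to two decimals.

SD = √198.81 = 14.1000
Full-length reliability (Spearman-Brown) = 2(0.81)/(1+0.81) ≈ 0.8950
SEM = 14.1000·√(1 − 0.8950) ≈ 4.5683
SE_diff = SEM · √2 ≈ 4.5683 · 1.4142 ≈ 6.4606
z = |57 − 110| / 6.4606 = 53 / 6.4606 ≈ 8.2036

8.20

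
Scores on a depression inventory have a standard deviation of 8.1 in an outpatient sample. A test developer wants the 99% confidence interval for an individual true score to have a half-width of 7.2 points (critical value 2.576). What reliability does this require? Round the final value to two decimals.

Required SEM = 7.2 / 2.576 ≈ 2.7950
r = 1 − (SEM / SD)² = 1 − (2.7950 / 8.1)² ≈ 1 − 0.1191 ≈ 0.8809

0.88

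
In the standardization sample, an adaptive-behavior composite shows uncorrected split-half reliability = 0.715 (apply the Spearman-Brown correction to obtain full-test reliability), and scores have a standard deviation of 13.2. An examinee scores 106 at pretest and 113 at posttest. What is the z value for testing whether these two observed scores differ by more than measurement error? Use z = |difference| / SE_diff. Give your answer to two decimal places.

Full-length reliability (Spearman-Brown) = 2(0.715)/(1+0.715) ≈ 0.83382
SEM = 13.20000×√(1 − 0.83382) ≈ 5.38102
Standard error of the difference = 5.38102·√2 ≈ 7.60991
z = 7 / 7.60991 ≈ 0.91985

0.92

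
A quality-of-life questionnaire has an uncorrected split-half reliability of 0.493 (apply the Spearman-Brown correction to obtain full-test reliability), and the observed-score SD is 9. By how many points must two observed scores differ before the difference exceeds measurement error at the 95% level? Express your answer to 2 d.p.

14.54

r_full = 2·0.493 / (1 + 0.493) ≈ 0.660
SEM = 9.000*√(1 − 0.660) ≈ 5.245
SE_diff = SEM * √2 ≈ 5.245 * 1.414 ≈ 7.417
Minimum reliable difference = 1.96 * SE_diff ≈ 1.96 * 7.417 ≈ 14.537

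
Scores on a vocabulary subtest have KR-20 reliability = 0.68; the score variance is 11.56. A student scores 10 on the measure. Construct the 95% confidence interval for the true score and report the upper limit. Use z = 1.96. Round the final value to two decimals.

σ = 11.56^(1/2) = 3.400
SEM = 3.400 × √(1 − 0.680) = 3.400 × √0.320 ≈ 3.400 × 0.566 ≈ 1.923
Half-width = 1.96×1.923 ≈ 3.770
Upper bound: 10 + 3.770 = 13.770

13.77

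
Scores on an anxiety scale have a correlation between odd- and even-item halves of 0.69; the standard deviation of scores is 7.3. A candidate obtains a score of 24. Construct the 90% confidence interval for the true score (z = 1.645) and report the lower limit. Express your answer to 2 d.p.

r_full = 2·0.69 / (1 + 0.69) ≃ 0.817
SEM = 7.300×√(1 − 0.817) ≃ 3.127
1.645 × SEM ≃ 5.143
Lower bound: 24 − 5.143 = 18.857

18.86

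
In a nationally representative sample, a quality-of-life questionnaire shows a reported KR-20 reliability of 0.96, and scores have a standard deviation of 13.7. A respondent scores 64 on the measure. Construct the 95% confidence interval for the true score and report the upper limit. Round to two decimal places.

69.37

SEM = 13.700×√(1 − 0.960) ≈ 2.740
1.96 × SEM ≈ 5.370
Upper bound: 64 + 5.370 = 69.370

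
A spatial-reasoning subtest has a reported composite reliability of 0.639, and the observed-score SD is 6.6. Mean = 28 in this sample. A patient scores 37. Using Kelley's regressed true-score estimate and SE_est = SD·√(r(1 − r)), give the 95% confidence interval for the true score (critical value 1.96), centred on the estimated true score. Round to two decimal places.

T̂ = r·X + (1 − r)·M = 0.639×37 + 0.361×28 = 23.643 + 10.108 ≈ 33.751
SE_est = 6.600×√(0.639×0.361) ≈ 3.170
CI = 33.751 ± 1.96 × 3.170 → [27.538, 39.964]

[27.54, 39.96]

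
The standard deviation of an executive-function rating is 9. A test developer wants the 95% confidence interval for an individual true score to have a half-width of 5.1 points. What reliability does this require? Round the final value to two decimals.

SEM needed = half-width / z = 5.1/1.96 ≈ 2.602
r = 1 − (SEM / SD)² = 1 − (2.602 / 9)² ≈ 1 − 0.084 ≈ 0.916

0.92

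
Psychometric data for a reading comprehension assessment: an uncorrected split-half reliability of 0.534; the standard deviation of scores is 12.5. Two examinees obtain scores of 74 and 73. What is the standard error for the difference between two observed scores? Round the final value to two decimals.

9.74

Spearman-Brown: r = 2(0.534) / (1 + 0.534) = 1.06800 / 1.53400 ≈ 0.69622
The standard error of measurement is 12.50000·√(1 − 0.69622) ≈ 12.50000·0.55116 ≈ 6.88954.
SE_diff = SEM · √2 ≈ 6.88954 · 1.41421 ≈ 9.74328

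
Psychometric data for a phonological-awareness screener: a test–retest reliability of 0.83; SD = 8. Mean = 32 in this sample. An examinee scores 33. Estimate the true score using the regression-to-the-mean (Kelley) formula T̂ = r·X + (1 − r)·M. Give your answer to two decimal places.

32.83

T̂ = 0.830(33) + 0.170(32) ≈ 32.830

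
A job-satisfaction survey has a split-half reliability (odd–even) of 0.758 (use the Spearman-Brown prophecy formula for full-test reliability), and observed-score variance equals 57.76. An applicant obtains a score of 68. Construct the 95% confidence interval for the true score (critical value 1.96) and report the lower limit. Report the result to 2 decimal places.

σ = 57.76^(1/2) = 7.600
Full-length reliability (Spearman-Brown) = 2(0.758)/(1+0.758) ≈ 0.862
SEM = 7.600 * √(1 − 0.862) = 7.600 * √0.138 ≈ 7.600 * 0.371 ≈ 2.820
Margin = 1.96 * 2.820 ≈ 5.527
Lower bound: 68 − 5.527 = 62.473

62.47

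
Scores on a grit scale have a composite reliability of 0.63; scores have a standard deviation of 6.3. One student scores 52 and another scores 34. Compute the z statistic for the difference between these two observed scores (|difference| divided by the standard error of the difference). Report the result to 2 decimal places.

3.32

SEM = 6.300 · √(1 − 0.630) = 6.300 · √0.370 ≈ 6.300 · 0.608 ≈ 3.832
SE_diff = SEM · √2 ≈ 3.832 · 1.414 ≈ 5.419
z = |52 − 34| / 5.419 = 18 / 5.419 ≈ 3.321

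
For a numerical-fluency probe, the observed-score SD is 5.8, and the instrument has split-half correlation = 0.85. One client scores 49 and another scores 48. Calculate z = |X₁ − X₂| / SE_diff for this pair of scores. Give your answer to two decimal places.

r_full = 2·0.85 / (1 + 0.85) ≈ 0.9189
The standard error of measurement is 5.8000*√(1 − 0.9189) ≈ 5.8000*0.2847 ≈ 1.6515.
SE_diff = SEM * √2 ≈ 1.6515 * 1.4142 ≈ 2.3356
z = 1 / 2.3356 ≈ 0.4282

0.43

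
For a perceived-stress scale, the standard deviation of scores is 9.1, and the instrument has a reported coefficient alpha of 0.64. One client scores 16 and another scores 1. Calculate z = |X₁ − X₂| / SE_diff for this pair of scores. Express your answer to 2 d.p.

SEM = 9.100 · √(1 − 0.640) = 9.100 · √0.360 ≈ 9.100 · 0.600 ≈ 5.460
SE_diff = √2 · SEM ≈ 7.722
z = 15 / 7.722 ≈ 1.943

1.94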